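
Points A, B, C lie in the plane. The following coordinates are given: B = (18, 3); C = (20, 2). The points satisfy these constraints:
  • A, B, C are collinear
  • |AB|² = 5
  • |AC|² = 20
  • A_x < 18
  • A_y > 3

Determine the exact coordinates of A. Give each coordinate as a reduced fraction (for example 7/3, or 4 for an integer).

1. A_x = 16  [[A, B, C are collinear ⇒ 1x+2y-24=0] ∩ [|A−(18, 3)|²=5]]
2. A_y = 4  [[A, B, C are collinear ⇒ 1x+2y-24=0] ∩ [|A−(18, 3)|²=5]]
   so A = (16, 4)

A = (16, 4)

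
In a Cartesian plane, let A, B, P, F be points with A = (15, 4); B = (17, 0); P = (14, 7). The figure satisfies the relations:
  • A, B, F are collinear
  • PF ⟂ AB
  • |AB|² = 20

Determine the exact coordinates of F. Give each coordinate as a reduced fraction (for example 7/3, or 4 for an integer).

1. F_x = 68/5  [[A, B, F are collinear ⇒ 4x+2y-68=0] ∩ [PF ⟂ AB ⇒ 2x-4y=0]]
2. F_y = 34/5  [[A, B, F are collinear ⇒ 4x+2y-68=0] ∩ [PF ⟂ AB ⇒ 2x-4y=0]]
   so F = (68/5, 34/5)

F = (68/5, 34/5)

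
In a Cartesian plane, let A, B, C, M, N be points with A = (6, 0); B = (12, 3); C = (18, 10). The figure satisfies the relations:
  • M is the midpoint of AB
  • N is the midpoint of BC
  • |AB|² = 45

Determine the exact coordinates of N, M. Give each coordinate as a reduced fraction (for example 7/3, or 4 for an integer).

1. M_x = 9  [2·M = A+B = (6, 0)+(12, 3)]
2. M_y = 3/2  [2·M = A+B = (6, 0)+(12, 3)]
   so M = (9, 3/2)
3. N_x = 15  [2·N = B+C = (12, 3)+(18, 10)]
4. N_y = 13/2  [2·N = B+C = (12, 3)+(18, 10)]
   so N = (15, 13/2)

N = (15, 13/2)
M = (9, 3/2)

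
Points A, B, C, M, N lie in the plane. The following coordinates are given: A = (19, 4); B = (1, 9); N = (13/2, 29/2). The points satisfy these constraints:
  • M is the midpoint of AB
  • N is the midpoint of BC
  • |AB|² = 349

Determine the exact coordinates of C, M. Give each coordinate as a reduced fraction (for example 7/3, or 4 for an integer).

1. M_x = 10  [2·M = A+B = (19, 4)+(1, 9)]
2. M_y = 13/2  [2·M = A+B = (19, 4)+(1, 9)]
   so M = (10, 13/2)
3. C_x = 12  [C = 2·N−B = 2·(13/2, 29/2)−(1, 9)]
4. C_y = 20  [C = 2·N−B = 2·(13/2, 29/2)−(1, 9)]
   so C = (12, 20)

C = (12, 20)
M = (10, 13/2)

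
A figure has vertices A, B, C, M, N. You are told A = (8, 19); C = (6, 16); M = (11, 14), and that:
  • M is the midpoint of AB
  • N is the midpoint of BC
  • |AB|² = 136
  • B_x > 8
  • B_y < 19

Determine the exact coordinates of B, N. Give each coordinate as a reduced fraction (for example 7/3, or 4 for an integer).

B = (14, 9)
N = (10, 25/2)

1. B_x = 14  [B = 2·M−A = 2·(11, 14)−(8, 19)]
2. B_y = 9  [B = 2·M−A = 2·(11, 14)−(8, 19)]
   so B = (14, 9)
3. N_x = 10  [2·N = B+C = (14, 9)+(6, 16)]
4. N_y = 25/2  [2·N = B+C = (14, 9)+(6, 16)]
   so N = (10, 25/2)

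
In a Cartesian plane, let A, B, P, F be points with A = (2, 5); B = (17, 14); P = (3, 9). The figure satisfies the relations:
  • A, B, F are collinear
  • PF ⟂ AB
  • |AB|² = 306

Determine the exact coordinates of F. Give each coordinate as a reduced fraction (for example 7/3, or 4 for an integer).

F = (9/2, 13/2)

1. F_x = 9/2  [[A, B, F are collinear ⇒ -9x+15y-57=0] ∩ [PF ⟂ AB ⇒ 15x+9y-126=0]]
2. F_y = 13/2  [[A, B, F are collinear ⇒ -9x+15y-57=0] ∩ [PF ⟂ AB ⇒ 15x+9y-126=0]]
   so F = (9/2, 13/2)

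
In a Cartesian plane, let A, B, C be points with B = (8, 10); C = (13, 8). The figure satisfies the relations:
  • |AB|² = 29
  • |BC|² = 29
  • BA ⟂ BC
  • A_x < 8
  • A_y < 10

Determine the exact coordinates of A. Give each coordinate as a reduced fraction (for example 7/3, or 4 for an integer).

1. A_x = 6  [[BA ⟂ BC ⇒ 5x-2y-20=0] ∩ [|A−(8, 10)|²=29]]
2. A_y = 5  [[BA ⟂ BC ⇒ 5x-2y-20=0] ∩ [|A−(8, 10)|²=29]]
   so A = (6, 5)

A = (6, 5)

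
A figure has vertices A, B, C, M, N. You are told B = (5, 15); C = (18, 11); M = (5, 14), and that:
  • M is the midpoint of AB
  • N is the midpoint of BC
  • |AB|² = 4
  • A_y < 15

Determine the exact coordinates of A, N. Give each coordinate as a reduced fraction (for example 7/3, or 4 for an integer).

1. A_x = 5  [A = 2·M−B = 2·(5, 14)−(5, 15)]
2. A_y = 13  [A = 2·M−B = 2·(5, 14)−(5, 15)]
   so A = (5, 13)
3. N_x = 23/2  [2·N = B+C = (5, 15)+(18, 11)]
4. N_y = 13  [2·N = B+C = (5, 15)+(18, 11)]
   so N = (23/2, 13)

A = (5, 13)
N = (23/2, 13)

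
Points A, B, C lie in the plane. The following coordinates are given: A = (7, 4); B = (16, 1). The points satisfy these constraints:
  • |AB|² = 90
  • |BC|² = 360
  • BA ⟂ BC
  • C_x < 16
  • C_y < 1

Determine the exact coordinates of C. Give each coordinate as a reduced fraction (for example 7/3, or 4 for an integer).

1. C_x = 10  [[BA ⟂ BC ⇒ -9x+3y+141=0] ∩ [|C−(16, 1)|²=360]]
2. C_y = -17  [[BA ⟂ BC ⇒ -9x+3y+141=0] ∩ [|C−(16, 1)|²=360]]
   so C = (10, -17)

C = (10, -17)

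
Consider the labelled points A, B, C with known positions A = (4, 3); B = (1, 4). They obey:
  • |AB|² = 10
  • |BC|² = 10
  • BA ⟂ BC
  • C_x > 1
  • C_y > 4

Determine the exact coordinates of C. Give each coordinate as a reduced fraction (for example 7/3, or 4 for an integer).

C = (2, 7)

1. C_x = 2  [[BA ⟂ BC ⇒ 3x-1y+1=0] ∩ [|C−(1, 4)|²=10]]
2. C_y = 7  [[BA ⟂ BC ⇒ 3x-1y+1=0] ∩ [|C−(1, 4)|²=10]]
   so C = (2, 7)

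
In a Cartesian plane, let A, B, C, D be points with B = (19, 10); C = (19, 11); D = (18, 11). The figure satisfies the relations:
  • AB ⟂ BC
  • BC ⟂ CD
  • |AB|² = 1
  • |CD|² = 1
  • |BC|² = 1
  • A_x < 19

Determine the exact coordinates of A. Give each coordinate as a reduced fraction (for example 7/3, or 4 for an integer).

1. A_x = 18  [[AB ⟂ BC ⇒ -1y+10=0] ∩ [|A−(19, 10)|²=1]]
2. A_y = 10  [[AB ⟂ BC ⇒ -1y+10=0] ∩ [|A−(19, 10)|²=1]]
   so A = (18, 10)

A = (18, 10)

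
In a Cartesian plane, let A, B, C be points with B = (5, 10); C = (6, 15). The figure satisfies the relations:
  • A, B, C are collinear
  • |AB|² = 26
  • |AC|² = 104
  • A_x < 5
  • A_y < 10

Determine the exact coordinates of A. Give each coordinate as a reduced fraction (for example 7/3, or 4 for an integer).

1. A_x = 4  [[A, B, C are collinear ⇒ -5x+1y+15=0] ∩ [|A−(5, 10)|²=26]]
2. A_y = 5  [[A, B, C are collinear ⇒ -5x+1y+15=0] ∩ [|A−(5, 10)|²=26]]
   so A = (4, 5)

A = (4, 5)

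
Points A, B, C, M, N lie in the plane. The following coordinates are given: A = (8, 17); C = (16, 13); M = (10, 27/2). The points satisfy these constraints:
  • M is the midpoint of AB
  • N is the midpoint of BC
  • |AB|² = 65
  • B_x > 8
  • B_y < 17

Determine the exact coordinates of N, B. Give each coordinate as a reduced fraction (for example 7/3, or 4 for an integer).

1. B_x = 12  [B = 2·M−A = 2·(10, 27/2)−(8, 17)]
2. B_y = 10  [B = 2·M−A = 2·(10, 27/2)−(8, 17)]
   so B = (12, 10)
3. N_x = 14  [2·N = B+C = (12, 10)+(16, 13)]
4. N_y = 23/2  [2·N = B+C = (12, 10)+(16, 13)]
   so N = (14, 23/2)

N = (14, 23/2)
B = (12, 10)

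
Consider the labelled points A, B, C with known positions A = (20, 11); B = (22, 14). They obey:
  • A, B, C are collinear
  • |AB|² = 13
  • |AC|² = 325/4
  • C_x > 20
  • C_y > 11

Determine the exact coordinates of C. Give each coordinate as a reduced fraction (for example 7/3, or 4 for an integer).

1. C_x = 25  [[A, B, C are collinear ⇒ -3x+2y+38=0] ∩ [|C−(20, 11)|²=325/4]]
2. C_y = 37/2  [[A, B, C are collinear ⇒ -3x+2y+38=0] ∩ [|C−(20, 11)|²=325/4]]
   so C = (25, 37/2)

C = (25, 37/2)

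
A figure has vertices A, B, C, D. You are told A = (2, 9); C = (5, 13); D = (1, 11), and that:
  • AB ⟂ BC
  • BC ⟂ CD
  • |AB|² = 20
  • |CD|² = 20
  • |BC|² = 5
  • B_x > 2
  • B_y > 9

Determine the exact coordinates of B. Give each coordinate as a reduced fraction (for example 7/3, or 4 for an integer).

B = (6, 11)

1. B_x = 6  [[BC ⟂ CD ⇒ 4x+2y-46=0] ∩ [|B−(2, 9)|²=20]]
2. B_y = 11  [[BC ⟂ CD ⇒ 4x+2y-46=0] ∩ [|B−(2, 9)|²=20]]
   so B = (6, 11)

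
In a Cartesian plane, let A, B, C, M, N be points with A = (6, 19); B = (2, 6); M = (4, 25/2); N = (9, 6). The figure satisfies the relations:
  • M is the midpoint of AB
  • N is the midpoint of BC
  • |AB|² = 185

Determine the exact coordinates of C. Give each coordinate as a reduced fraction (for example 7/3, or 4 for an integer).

C = (16, 6)

1. C_x = 16  [C = 2·N−B = 2·(9, 6)−(2, 6)]
2. C_y = 6  [C = 2·N−B = 2·(9, 6)−(2, 6)]
   so C = (16, 6)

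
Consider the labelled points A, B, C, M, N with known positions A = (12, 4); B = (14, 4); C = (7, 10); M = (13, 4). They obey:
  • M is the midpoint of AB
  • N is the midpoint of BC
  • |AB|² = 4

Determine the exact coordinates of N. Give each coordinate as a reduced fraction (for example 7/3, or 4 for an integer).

1. N_x = 21/2  [2·N = B+C = (14, 4)+(7, 10)]
2. N_y = 7  [2·N = B+C = (14, 4)+(7, 10)]
   so N = (21/2, 7)

N = (21/2, 7)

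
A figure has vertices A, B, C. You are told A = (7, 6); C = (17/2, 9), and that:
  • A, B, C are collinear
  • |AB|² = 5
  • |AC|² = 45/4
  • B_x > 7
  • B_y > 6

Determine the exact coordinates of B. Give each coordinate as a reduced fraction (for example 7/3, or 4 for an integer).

B = (8, 8)

1. B_x = 8  [[A, B, C are collinear ⇒ 3x-3/2y-12=0] ∩ [|B−(7, 6)|²=5]]
2. B_y = 8  [[A, B, C are collinear ⇒ 3x-3/2y-12=0] ∩ [|B−(7, 6)|²=5]]
   so B = (8, 8)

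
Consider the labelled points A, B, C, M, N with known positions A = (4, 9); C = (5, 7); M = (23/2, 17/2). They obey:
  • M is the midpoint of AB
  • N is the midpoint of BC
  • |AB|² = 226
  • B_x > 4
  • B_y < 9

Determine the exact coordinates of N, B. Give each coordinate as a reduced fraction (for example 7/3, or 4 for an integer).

N = (12, 15/2)
B = (19, 8)

1. B_x = 19  [B = 2·M−A = 2·(23/2, 17/2)−(4, 9)]
2. B_y = 8  [B = 2·M−A = 2·(23/2, 17/2)−(4, 9)]
   so B = (19, 8)
3. N_x = 12  [2·N = B+C = (19, 8)+(5, 7)]
4. N_y = 15/2  [2·N = B+C = (19, 8)+(5, 7)]
   so N = (12, 15/2)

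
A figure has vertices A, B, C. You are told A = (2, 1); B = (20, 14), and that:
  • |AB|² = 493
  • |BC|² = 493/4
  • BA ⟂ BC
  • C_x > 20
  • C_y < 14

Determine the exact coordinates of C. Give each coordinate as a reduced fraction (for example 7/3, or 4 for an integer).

C = (53/2, 5)

1. C_x = 53/2  [[BA ⟂ BC ⇒ -18x-13y+542=0] ∩ [|C−(20, 14)|²=493/4]]
2. C_y = 5  [[BA ⟂ BC ⇒ -18x-13y+542=0] ∩ [|C−(20, 14)|²=493/4]]
   so C = (53/2, 5)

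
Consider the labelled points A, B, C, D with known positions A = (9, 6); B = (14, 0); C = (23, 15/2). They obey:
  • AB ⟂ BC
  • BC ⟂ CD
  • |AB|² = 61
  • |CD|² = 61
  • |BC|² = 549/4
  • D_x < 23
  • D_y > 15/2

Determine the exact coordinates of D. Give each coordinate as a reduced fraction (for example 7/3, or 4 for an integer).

1. D_x = 18  [[BC ⟂ CD ⇒ 9x+15/2y-1053/4=0] ∩ [|D−(23, 15/2)|²=61]]
2. D_y = 27/2  [[BC ⟂ CD ⇒ 9x+15/2y-1053/4=0] ∩ [|D−(23, 15/2)|²=61]]
   so D = (18, 27/2)

D = (18, 27/2)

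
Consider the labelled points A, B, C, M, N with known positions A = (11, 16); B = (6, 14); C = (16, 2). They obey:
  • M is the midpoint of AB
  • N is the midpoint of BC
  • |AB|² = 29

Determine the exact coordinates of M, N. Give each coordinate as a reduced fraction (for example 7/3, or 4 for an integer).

M = (17/2, 15)
N = (11, 8)

1. M_x = 17/2  [2·M = A+B = (11, 16)+(6, 14)]
2. M_y = 15  [2·M = A+B = (11, 16)+(6, 14)]
   so M = (17/2, 15)
3. N_x = 11  [2·N = B+C = (6, 14)+(16, 2)]
4. N_y = 8  [2·N = B+C = (6, 14)+(16, 2)]
   so N = (11, 8)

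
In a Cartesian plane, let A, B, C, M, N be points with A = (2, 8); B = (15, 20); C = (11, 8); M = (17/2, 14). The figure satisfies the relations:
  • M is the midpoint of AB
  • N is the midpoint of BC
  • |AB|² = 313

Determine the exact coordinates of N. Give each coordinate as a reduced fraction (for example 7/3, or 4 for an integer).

N = (13, 14)

1. N_x = 13  [2·N = B+C = (15, 20)+(11, 8)]
2. N_y = 14  [2·N = B+C = (15, 20)+(11, 8)]
   so N = (13, 14)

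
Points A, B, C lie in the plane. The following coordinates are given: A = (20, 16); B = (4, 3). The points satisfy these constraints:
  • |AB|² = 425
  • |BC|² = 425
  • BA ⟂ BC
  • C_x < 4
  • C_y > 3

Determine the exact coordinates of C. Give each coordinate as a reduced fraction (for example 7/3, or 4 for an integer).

1. C_x = -9  [[BA ⟂ BC ⇒ 16x+13y-103=0] ∩ [|C−(4, 3)|²=425]]
2. C_y = 19  [[BA ⟂ BC ⇒ 16x+13y-103=0] ∩ [|C−(4, 3)|²=425]]
   so C = (-9, 19)

C = (-9, 19)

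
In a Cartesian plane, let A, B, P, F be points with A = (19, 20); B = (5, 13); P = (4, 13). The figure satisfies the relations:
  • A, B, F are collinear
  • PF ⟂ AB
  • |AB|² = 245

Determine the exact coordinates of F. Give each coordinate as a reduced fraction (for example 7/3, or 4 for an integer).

1. F_x = 21/5  [[A, B, F are collinear ⇒ 7x-14y+147=0] ∩ [PF ⟂ AB ⇒ -14x-7y+147=0]]
2. F_y = 63/5  [[A, B, F are collinear ⇒ 7x-14y+147=0] ∩ [PF ⟂ AB ⇒ -14x-7y+147=0]]
   so F = (21/5, 63/5)

F = (21/5, 63/5)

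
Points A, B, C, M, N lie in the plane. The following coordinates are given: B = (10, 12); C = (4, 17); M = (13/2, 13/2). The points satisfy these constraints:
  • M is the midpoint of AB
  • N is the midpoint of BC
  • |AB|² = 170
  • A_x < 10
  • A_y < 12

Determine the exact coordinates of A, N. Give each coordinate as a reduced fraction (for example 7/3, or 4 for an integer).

A = (3, 1)
N = (7, 29/2)

1. A_x = 3  [A = 2·M−B = 2·(13/2, 13/2)−(10, 12)]
2. A_y = 1  [A = 2·M−B = 2·(13/2, 13/2)−(10, 12)]
   so A = (3, 1)
3. N_x = 7  [2·N = B+C = (10, 12)+(4, 17)]
4. N_y = 29/2  [2·N = B+C = (10, 12)+(4, 17)]
   so N = (7, 29/2)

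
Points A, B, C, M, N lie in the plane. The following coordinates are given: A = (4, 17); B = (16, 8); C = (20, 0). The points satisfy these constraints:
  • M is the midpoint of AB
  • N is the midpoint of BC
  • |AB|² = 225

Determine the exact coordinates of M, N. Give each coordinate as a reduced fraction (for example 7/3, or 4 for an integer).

M = (10, 25/2)
N = (18, 4)

1. M_x = 10  [2·M = A+B = (4, 17)+(16, 8)]
2. M_y = 25/2  [2·M = A+B = (4, 17)+(16, 8)]
   so M = (10, 25/2)
3. N_x = 18  [2·N = B+C = (16, 8)+(20, 0)]
4. N_y = 4  [2·N = B+C = (16, 8)+(20, 0)]
   so N = (18, 4)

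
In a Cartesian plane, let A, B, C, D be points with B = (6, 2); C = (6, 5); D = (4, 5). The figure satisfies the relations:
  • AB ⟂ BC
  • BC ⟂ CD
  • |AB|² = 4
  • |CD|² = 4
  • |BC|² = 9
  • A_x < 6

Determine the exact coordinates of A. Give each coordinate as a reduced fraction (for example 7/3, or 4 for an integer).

A = (4, 2)

1. A_x = 4  [[AB ⟂ BC ⇒ -3y+6=0] ∩ [|A−(6, 2)|²=4]]
2. A_y = 2  [[AB ⟂ BC ⇒ -3y+6=0] ∩ [|A−(6, 2)|²=4]]
   so A = (4, 2)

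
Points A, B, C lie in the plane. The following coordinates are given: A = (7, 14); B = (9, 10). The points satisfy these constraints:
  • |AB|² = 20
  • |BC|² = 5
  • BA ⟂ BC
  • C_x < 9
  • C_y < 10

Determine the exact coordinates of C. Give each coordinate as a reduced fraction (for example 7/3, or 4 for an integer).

C = (7, 9)

1. C_x = 7  [[BA ⟂ BC ⇒ -2x+4y-22=0] ∩ [|C−(9, 10)|²=5]]
2. C_y = 9  [[BA ⟂ BC ⇒ -2x+4y-22=0] ∩ [|C−(9, 10)|²=5]]
   so C = (7, 9)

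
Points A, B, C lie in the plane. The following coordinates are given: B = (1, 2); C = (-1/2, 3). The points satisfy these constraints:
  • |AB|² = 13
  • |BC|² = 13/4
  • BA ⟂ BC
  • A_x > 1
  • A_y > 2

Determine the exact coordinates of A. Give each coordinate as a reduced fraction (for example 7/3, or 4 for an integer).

1. A_x = 3  [[BA ⟂ BC ⇒ -3/2x+1y-1/2=0] ∩ [|A−(1, 2)|²=13]]
2. A_y = 5  [[BA ⟂ BC ⇒ -3/2x+1y-1/2=0] ∩ [|A−(1, 2)|²=13]]
   so A = (3, 5)

A = (3, 5)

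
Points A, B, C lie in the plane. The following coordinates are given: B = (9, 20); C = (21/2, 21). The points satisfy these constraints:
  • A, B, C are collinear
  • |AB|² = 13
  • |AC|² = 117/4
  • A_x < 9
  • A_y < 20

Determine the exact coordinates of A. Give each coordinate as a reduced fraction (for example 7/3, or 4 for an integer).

A = (6, 18)

1. A_x = 6  [[A, B, C are collinear ⇒ -1x+3/2y-21=0] ∩ [|A−(9, 20)|²=13]]
2. A_y = 18  [[A, B, C are collinear ⇒ -1x+3/2y-21=0] ∩ [|A−(9, 20)|²=13]]
   so A = (6, 18)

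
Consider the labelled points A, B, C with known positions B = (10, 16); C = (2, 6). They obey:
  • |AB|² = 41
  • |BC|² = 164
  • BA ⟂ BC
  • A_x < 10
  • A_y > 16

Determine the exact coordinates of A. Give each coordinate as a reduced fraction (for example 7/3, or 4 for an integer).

A = (5, 20)

1. A_x = 5  [[BA ⟂ BC ⇒ -8x-10y+240=0] ∩ [|A−(10, 16)|²=41]]
2. A_y = 20  [[BA ⟂ BC ⇒ -8x-10y+240=0] ∩ [|A−(10, 16)|²=41]]
   so A = (5, 20)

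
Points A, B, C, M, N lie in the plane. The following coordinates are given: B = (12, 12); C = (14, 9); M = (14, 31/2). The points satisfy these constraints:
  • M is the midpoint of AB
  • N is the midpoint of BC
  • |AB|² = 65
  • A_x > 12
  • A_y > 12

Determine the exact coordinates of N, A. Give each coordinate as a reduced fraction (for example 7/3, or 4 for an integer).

N = (13, 21/2)
A = (16, 19)

1. A_x = 16  [A = 2·M−B = 2·(14, 31/2)−(12, 12)]
2. A_y = 19  [A = 2·M−B = 2·(14, 31/2)−(12, 12)]
   so A = (16, 19)
3. N_x = 13  [2·N = B+C = (12, 12)+(14, 9)]
4. N_y = 21/2  [2·N = B+C = (12, 12)+(14, 9)]
   so N = (13, 21/2)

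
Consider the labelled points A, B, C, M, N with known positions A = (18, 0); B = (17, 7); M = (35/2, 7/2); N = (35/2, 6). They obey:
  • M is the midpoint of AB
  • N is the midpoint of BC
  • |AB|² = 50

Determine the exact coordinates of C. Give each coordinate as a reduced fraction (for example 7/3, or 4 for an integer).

1. C_x = 18  [C = 2·N−B = 2·(35/2, 6)−(17, 7)]
2. C_y = 5  [C = 2·N−B = 2·(35/2, 6)−(17, 7)]
   so C = (18, 5)

C = (18, 5)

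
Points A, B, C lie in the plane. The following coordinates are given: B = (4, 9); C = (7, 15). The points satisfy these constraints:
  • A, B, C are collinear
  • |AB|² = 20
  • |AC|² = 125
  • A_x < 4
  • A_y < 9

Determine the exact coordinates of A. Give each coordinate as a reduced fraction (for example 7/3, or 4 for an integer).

A = (2, 5)

1. A_x = 2  [[A, B, C are collinear ⇒ -6x+3y-3=0] ∩ [|A−(4, 9)|²=20]]
2. A_y = 5  [[A, B, C are collinear ⇒ -6x+3y-3=0] ∩ [|A−(4, 9)|²=20]]
   so A = (2, 5)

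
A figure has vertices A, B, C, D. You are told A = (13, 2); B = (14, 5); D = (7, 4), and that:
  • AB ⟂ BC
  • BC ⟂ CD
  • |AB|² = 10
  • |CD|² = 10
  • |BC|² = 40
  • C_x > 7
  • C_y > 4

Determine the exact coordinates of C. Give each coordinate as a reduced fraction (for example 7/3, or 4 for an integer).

C = (8, 7)

1. C_x = 8  [[AB ⟂ BC ⇒ 1x+3y-29=0] ∩ [|C−(7, 4)|²=10]]
2. C_y = 7  [[AB ⟂ BC ⇒ 1x+3y-29=0] ∩ [|C−(7, 4)|²=10]]
   so C = (8, 7)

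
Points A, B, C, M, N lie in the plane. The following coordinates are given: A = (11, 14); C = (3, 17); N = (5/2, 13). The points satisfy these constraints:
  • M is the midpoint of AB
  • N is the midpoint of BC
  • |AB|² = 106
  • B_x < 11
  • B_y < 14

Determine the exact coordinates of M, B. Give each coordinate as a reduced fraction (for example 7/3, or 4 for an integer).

M = (13/2, 23/2)
B = (2, 9)

1. B_x = 2  [B = 2·N−C = 2·(5/2, 13)−(3, 17)]
2. B_y = 9  [B = 2·N−C = 2·(5/2, 13)−(3, 17)]
   so B = (2, 9)
3. M_x = 13/2  [2·M = A+B = (11, 14)+(2, 9)]
4. M_y = 23/2  [2·M = A+B = (11, 14)+(2, 9)]
   so M = (13/2, 23/2)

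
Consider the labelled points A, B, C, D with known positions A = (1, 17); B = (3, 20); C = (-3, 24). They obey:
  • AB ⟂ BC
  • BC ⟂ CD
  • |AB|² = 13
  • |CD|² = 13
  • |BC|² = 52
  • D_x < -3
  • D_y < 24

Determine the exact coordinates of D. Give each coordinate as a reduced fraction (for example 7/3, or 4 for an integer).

1. D_x = -5  [[BC ⟂ CD ⇒ -6x+4y-114=0] ∩ [|D−(-3, 24)|²=13]]
2. D_y = 21  [[BC ⟂ CD ⇒ -6x+4y-114=0] ∩ [|D−(-3, 24)|²=13]]
   so D = (-5, 21)

D = (-5, 21)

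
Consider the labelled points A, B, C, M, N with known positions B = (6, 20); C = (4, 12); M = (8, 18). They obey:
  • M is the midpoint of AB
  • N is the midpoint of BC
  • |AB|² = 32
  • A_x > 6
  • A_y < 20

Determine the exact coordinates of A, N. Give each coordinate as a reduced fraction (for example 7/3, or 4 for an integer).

1. A_x = 10  [A = 2·M−B = 2·(8, 18)−(6, 20)]
2. A_y = 16  [A = 2·M−B = 2·(8, 18)−(6, 20)]
   so A = (10, 16)
3. N_x = 5  [2·N = B+C = (6, 20)+(4, 12)]
4. N_y = 16  [2·N = B+C = (6, 20)+(4, 12)]
   so N = (5, 16)

A = (10, 16)
N = (5, 16)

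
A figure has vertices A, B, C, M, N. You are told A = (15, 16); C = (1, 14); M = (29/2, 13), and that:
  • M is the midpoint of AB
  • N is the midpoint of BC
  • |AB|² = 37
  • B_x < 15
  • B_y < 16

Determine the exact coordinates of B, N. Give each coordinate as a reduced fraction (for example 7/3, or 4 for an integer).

1. B_x = 14  [B = 2·M−A = 2·(29/2, 13)−(15, 16)]
2. B_y = 10  [B = 2·M−A = 2·(29/2, 13)−(15, 16)]
   so B = (14, 10)
3. N_x = 15/2  [2·N = B+C = (14, 10)+(1, 14)]
4. N_y = 12  [2·N = B+C = (14, 10)+(1, 14)]
   so N = (15/2, 12)

B = (14, 10)
N = (15/2, 12)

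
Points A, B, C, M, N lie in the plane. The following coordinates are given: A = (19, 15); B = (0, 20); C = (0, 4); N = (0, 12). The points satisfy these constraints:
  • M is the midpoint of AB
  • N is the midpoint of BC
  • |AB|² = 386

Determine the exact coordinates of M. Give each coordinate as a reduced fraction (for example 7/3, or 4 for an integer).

M = (19/2, 35/2)

1. M_x = 19/2  [2·M = A+B = (19, 15)+(0, 20)]
2. M_y = 35/2  [2·M = A+B = (19, 15)+(0, 20)]
   so M = (19/2, 35/2)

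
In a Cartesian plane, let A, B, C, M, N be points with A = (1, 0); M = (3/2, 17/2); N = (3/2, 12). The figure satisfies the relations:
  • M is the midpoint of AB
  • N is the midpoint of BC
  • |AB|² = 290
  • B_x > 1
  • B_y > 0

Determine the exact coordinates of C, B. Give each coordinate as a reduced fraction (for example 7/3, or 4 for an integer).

1. B_x = 2  [B = 2·M−A = 2·(3/2, 17/2)−(1, 0)]
2. B_y = 17  [B = 2·M−A = 2·(3/2, 17/2)−(1, 0)]
   so B = (2, 17)
3. C_x = 1  [C = 2·N−B = 2·(3/2, 12)−(2, 17)]
4. C_y = 7  [C = 2·N−B = 2·(3/2, 12)−(2, 17)]
   so C = (1, 7)

C = (1, 7)
B = (2, 17)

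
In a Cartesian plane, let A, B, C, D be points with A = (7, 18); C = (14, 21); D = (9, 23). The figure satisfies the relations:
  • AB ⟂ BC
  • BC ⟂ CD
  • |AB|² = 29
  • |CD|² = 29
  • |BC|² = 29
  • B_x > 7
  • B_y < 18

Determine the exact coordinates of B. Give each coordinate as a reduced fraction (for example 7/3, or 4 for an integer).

B = (12, 16)

1. B_x = 12  [[BC ⟂ CD ⇒ 5x-2y-28=0] ∩ [|B−(7, 18)|²=29]]
2. B_y = 16  [[BC ⟂ CD ⇒ 5x-2y-28=0] ∩ [|B−(7, 18)|²=29]]
   so B = (12, 16)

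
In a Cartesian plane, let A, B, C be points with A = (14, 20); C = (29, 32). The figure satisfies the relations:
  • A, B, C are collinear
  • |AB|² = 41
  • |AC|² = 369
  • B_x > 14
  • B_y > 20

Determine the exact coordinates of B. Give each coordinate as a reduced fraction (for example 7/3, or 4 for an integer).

B = (19, 24)

1. B_x = 19  [[A, B, C are collinear ⇒ 12x-15y+132=0] ∩ [|B−(14, 20)|²=41]]
2. B_y = 24  [[A, B, C are collinear ⇒ 12x-15y+132=0] ∩ [|B−(14, 20)|²=41]]
   so B = (19, 24)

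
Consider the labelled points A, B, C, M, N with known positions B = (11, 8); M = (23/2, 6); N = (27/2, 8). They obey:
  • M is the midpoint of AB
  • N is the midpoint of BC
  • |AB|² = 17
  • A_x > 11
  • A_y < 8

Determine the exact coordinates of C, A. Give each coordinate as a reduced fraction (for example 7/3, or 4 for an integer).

1. A_x = 12  [A = 2·M−B = 2·(23/2, 6)−(11, 8)]
2. A_y = 4  [A = 2·M−B = 2·(23/2, 6)−(11, 8)]
   so A = (12, 4)
3. C_x = 16  [C = 2·N−B = 2·(27/2, 8)−(11, 8)]
4. C_y = 8  [C = 2·N−B = 2·(27/2, 8)−(11, 8)]
   so C = (16, 8)

C = (16, 8)
A = (12, 4)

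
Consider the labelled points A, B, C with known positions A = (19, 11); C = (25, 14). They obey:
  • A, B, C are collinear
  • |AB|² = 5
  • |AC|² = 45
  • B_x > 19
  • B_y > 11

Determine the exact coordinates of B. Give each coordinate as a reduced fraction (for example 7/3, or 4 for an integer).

B = (21, 12)

1. B_x = 21  [[A, B, C are collinear ⇒ 3x-6y+9=0] ∩ [|B−(19, 11)|²=5]]
2. B_y = 12  [[A, B, C are collinear ⇒ 3x-6y+9=0] ∩ [|B−(19, 11)|²=5]]
   so B = (21, 12)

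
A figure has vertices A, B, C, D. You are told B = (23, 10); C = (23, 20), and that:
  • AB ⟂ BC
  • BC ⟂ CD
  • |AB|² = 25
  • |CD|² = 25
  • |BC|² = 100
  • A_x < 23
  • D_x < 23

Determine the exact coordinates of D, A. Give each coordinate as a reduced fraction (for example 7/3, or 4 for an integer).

D = (18, 20)
A = (18, 10)

1. D_x = 18  [[BC ⟂ CD ⇒ 10y-200=0] ∩ [|D−(23, 20)|²=25]]
2. D_y = 20  [[BC ⟂ CD ⇒ 10y-200=0] ∩ [|D−(23, 20)|²=25]]
   so D = (18, 20)
3. A_x = 18  [[AB ⟂ BC ⇒ -10y+100=0] ∩ [|A−(23, 10)|²=25]]
4. A_y = 10  [[AB ⟂ BC ⇒ -10y+100=0] ∩ [|A−(23, 10)|²=25]]
   so A = (18, 10)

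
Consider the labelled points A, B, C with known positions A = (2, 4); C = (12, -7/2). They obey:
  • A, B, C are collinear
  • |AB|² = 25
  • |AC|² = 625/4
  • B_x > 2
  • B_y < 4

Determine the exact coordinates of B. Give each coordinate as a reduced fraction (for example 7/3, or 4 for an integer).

B = (6, 1)

1. B_x = 6  [[A, B, C are collinear ⇒ -15/2x-10y+55=0] ∩ [|B−(2, 4)|²=25]]
2. B_y = 1  [[A, B, C are collinear ⇒ -15/2x-10y+55=0] ∩ [|B−(2, 4)|²=25]]
   so B = (6, 1)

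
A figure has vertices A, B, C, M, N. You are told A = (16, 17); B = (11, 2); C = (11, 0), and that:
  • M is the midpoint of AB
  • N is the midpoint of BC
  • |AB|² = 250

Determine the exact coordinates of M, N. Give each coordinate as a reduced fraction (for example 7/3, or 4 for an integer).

1. M_x = 27/2  [2·M = A+B = (16, 17)+(11, 2)]
2. M_y = 19/2  [2·M = A+B = (16, 17)+(11, 2)]
   so M = (27/2, 19/2)
3. N_x = 11  [2·N = B+C = (11, 2)+(11, 0)]
4. N_y = 1  [2·N = B+C = (11, 2)+(11, 0)]
   so N = (11, 1)

M = (27/2, 19/2)
N = (11, 1)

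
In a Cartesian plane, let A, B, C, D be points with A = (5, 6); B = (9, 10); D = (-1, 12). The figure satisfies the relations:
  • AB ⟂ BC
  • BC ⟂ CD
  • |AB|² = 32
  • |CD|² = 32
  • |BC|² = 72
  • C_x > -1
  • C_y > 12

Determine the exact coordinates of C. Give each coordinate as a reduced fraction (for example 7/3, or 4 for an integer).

C = (3, 16)

1. C_x = 3  [[AB ⟂ BC ⇒ 4x+4y-76=0] ∩ [|C−(-1, 12)|²=32]]
2. C_y = 16  [[AB ⟂ BC ⇒ 4x+4y-76=0] ∩ [|C−(-1, 12)|²=32]]
   so C = (3, 16)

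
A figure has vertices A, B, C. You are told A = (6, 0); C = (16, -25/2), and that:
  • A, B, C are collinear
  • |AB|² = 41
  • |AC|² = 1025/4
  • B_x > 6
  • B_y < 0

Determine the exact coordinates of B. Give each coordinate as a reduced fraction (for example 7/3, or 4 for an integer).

1. B_x = 10  [[A, B, C are collinear ⇒ -25/2x-10y+75=0] ∩ [|B−(6, 0)|²=41]]
2. B_y = -5  [[A, B, C are collinear ⇒ -25/2x-10y+75=0] ∩ [|B−(6, 0)|²=41]]
   so B = (10, -5)

B = (10, -5)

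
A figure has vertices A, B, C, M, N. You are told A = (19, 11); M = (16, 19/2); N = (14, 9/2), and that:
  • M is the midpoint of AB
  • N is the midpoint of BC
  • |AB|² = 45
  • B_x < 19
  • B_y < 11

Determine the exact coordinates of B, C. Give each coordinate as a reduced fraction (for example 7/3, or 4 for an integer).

1. B_x = 13  [B = 2·M−A = 2·(16, 19/2)−(19, 11)]
2. B_y = 8  [B = 2·M−A = 2·(16, 19/2)−(19, 11)]
   so B = (13, 8)
3. C_x = 15  [C = 2·N−B = 2·(14, 9/2)−(13, 8)]
4. C_y = 1  [C = 2·N−B = 2·(14, 9/2)−(13, 8)]
   so C = (15, 1)

B = (13, 8)
C = (15, 1)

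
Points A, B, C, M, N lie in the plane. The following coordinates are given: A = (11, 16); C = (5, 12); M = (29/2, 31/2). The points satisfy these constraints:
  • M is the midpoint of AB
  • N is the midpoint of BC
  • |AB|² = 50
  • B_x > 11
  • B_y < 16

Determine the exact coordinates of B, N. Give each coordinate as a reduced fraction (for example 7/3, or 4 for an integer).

B = (18, 15)
N = (23/2, 27/2)

1. B_x = 18  [B = 2·M−A = 2·(29/2, 31/2)−(11, 16)]
2. B_y = 15  [B = 2·M−A = 2·(29/2, 31/2)−(11, 16)]
   so B = (18, 15)
3. N_x = 23/2  [2·N = B+C = (18, 15)+(5, 12)]
4. N_y = 27/2  [2·N = B+C = (18, 15)+(5, 12)]
   so N = (23/2, 27/2)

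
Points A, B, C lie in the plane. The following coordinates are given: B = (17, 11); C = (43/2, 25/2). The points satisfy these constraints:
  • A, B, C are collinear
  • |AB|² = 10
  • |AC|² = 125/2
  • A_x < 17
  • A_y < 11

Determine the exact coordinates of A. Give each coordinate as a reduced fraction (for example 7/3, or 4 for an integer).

A = (14, 10)

1. A_x = 14  [[A, B, C are collinear ⇒ -3/2x+9/2y-24=0] ∩ [|A−(17, 11)|²=10]]
2. A_y = 10  [[A, B, C are collinear ⇒ -3/2x+9/2y-24=0] ∩ [|A−(17, 11)|²=10]]
   so A = (14, 10)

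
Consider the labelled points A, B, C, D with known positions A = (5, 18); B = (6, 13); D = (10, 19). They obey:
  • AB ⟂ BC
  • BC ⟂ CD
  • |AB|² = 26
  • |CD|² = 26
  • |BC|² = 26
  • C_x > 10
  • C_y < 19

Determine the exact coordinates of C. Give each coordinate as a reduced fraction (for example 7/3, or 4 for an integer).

1. C_x = 11  [[AB ⟂ BC ⇒ 1x-5y+59=0] ∩ [|C−(10, 19)|²=26]]
2. C_y = 14  [[AB ⟂ BC ⇒ 1x-5y+59=0] ∩ [|C−(10, 19)|²=26]]
   so C = (11, 14)

C = (11, 14)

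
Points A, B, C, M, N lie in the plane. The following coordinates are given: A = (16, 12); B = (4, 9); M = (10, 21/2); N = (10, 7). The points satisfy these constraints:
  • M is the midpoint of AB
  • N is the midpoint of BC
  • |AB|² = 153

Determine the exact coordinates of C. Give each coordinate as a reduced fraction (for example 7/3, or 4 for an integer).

C = (16, 5)

1. C_x = 16  [C = 2·N−B = 2·(10, 7)−(4, 9)]
2. C_y = 5  [C = 2·N−B = 2·(10, 7)−(4, 9)]
   so C = (16, 5)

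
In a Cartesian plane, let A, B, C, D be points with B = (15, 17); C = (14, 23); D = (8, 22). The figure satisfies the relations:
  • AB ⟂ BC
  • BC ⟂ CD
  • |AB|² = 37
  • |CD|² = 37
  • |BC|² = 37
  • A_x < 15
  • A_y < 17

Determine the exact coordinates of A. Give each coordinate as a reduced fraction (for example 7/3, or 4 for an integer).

A = (9, 16)

1. A_x = 9  [[AB ⟂ BC ⇒ 1x-6y+87=0] ∩ [|A−(15, 17)|²=37]]
2. A_y = 16  [[AB ⟂ BC ⇒ 1x-6y+87=0] ∩ [|A−(15, 17)|²=37]]
   so A = (9, 16)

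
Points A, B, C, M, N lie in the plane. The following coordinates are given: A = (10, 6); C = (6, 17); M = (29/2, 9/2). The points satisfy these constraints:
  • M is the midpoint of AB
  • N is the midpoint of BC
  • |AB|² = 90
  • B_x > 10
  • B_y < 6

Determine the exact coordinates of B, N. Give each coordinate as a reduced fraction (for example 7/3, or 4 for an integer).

1. B_x = 19  [B = 2·M−A = 2·(29/2, 9/2)−(10, 6)]
2. B_y = 3  [B = 2·M−A = 2·(29/2, 9/2)−(10, 6)]
   so B = (19, 3)
3. N_x = 25/2  [2·N = B+C = (19, 3)+(6, 17)]
4. N_y = 10  [2·N = B+C = (19, 3)+(6, 17)]
   so N = (25/2, 10)

B = (19, 3)
N = (25/2, 10)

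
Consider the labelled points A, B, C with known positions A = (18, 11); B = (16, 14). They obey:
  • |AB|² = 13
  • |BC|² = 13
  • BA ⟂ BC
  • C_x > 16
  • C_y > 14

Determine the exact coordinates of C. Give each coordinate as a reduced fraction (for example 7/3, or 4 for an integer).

1. C_x = 19  [[BA ⟂ BC ⇒ 2x-3y+10=0] ∩ [|C−(16, 14)|²=13]]
2. C_y = 16  [[BA ⟂ BC ⇒ 2x-3y+10=0] ∩ [|C−(16, 14)|²=13]]
   so C = (19, 16)

C = (19, 16)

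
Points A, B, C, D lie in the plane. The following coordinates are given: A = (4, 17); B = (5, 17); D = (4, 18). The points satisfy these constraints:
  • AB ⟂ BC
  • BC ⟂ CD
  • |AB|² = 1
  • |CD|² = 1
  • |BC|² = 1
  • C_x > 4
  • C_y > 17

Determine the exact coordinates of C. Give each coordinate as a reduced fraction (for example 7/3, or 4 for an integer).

C = (5, 18)

1. C_x = 5  [[AB ⟂ BC ⇒ 1x-5=0] ∩ [|C−(4, 18)|²=1]]
2. C_y = 18  [[AB ⟂ BC ⇒ 1x-5=0] ∩ [|C−(4, 18)|²=1]]
   so C = (5, 18)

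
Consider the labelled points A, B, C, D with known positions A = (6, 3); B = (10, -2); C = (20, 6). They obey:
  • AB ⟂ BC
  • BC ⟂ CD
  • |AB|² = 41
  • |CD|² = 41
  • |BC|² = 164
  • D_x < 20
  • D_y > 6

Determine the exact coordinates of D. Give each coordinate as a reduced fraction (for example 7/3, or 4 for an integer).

1. D_x = 16  [[BC ⟂ CD ⇒ 10x+8y-248=0] ∩ [|D−(20, 6)|²=41]]
2. D_y = 11  [[BC ⟂ CD ⇒ 10x+8y-248=0] ∩ [|D−(20, 6)|²=41]]
   so D = (16, 11)

D = (16, 11)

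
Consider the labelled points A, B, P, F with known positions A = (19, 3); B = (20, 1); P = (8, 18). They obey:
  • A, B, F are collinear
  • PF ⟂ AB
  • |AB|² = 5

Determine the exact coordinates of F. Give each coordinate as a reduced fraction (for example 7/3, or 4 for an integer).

1. F_x = 54/5  [[A, B, F are collinear ⇒ 2x+1y-41=0] ∩ [PF ⟂ AB ⇒ 1x-2y+28=0]]
2. F_y = 97/5  [[A, B, F are collinear ⇒ 2x+1y-41=0] ∩ [PF ⟂ AB ⇒ 1x-2y+28=0]]
   so F = (54/5, 97/5)

F = (54/5, 97/5)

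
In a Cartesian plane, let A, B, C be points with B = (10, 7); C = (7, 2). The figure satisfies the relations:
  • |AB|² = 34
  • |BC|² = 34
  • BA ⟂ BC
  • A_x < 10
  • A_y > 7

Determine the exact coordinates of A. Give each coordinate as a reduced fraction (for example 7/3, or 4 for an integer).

1. A_x = 5  [[BA ⟂ BC ⇒ -3x-5y+65=0] ∩ [|A−(10, 7)|²=34]]
2. A_y = 10  [[BA ⟂ BC ⇒ -3x-5y+65=0] ∩ [|A−(10, 7)|²=34]]
   so A = (5, 10)

A = (5, 10)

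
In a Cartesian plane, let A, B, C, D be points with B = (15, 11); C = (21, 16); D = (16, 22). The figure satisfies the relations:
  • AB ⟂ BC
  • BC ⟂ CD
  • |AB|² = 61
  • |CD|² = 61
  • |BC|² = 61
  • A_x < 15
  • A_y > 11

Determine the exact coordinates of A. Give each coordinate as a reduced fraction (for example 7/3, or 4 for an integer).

1. A_x = 10  [[AB ⟂ BC ⇒ -6x-5y+145=0] ∩ [|A−(15, 11)|²=61]]
2. A_y = 17  [[AB ⟂ BC ⇒ -6x-5y+145=0] ∩ [|A−(15, 11)|²=61]]
   so A = (10, 17)

A = (10, 17)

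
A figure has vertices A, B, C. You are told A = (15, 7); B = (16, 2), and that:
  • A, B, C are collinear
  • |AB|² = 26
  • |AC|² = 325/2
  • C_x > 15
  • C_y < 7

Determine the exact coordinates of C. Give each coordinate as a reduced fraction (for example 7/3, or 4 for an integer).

1. C_x = 35/2  [[A, B, C are collinear ⇒ 5x+1y-82=0] ∩ [|C−(15, 7)|²=325/2]]
2. C_y = -11/2  [[A, B, C are collinear ⇒ 5x+1y-82=0] ∩ [|C−(15, 7)|²=325/2]]
   so C = (35/2, -11/2)

C = (35/2, -11/2)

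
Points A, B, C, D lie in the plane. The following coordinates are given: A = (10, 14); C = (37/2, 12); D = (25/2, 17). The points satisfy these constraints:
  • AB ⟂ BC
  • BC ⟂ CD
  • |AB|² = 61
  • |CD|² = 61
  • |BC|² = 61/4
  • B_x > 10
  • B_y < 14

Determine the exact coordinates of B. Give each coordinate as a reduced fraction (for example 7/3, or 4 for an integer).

1. B_x = 16  [[BC ⟂ CD ⇒ 6x-5y-51=0] ∩ [|B−(10, 14)|²=61]]
2. B_y = 9  [[BC ⟂ CD ⇒ 6x-5y-51=0] ∩ [|B−(10, 14)|²=61]]
   so B = (16, 9)

B = (16, 9)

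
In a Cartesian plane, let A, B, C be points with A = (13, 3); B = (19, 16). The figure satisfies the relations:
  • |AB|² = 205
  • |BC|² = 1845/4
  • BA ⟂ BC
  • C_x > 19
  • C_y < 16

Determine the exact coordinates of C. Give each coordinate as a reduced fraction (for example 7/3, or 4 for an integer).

1. C_x = 77/2  [[BA ⟂ BC ⇒ -6x-13y+322=0] ∩ [|C−(19, 16)|²=1845/4]]
2. C_y = 7  [[BA ⟂ BC ⇒ -6x-13y+322=0] ∩ [|C−(19, 16)|²=1845/4]]
   so C = (77/2, 7)

C = (77/2, 7)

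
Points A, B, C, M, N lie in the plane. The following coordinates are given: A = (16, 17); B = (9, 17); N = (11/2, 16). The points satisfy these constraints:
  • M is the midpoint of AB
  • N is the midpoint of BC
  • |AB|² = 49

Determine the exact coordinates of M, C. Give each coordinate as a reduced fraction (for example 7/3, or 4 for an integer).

M = (25/2, 17)
C = (2, 15)

1. M_x = 25/2  [2·M = A+B = (16, 17)+(9, 17)]
2. M_y = 17  [2·M = A+B = (16, 17)+(9, 17)]
   so M = (25/2, 17)
3. C_x = 2  [C = 2·N−B = 2·(11/2, 16)−(9, 17)]
4. C_y = 15  [C = 2·N−B = 2·(11/2, 16)−(9, 17)]
   so C = (2, 15)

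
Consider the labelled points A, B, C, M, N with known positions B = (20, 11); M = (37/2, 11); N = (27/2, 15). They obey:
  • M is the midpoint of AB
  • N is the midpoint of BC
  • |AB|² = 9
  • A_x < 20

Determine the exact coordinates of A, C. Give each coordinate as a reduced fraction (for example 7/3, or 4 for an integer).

1. A_x = 17  [A = 2·M−B = 2·(37/2, 11)−(20, 11)]
2. A_y = 11  [A = 2·M−B = 2·(37/2, 11)−(20, 11)]
   so A = (17, 11)
3. C_x = 7  [C = 2·N−B = 2·(27/2, 15)−(20, 11)]
4. C_y = 19  [C = 2·N−B = 2·(27/2, 15)−(20, 11)]
   so C = (7, 19)

A = (17, 11)
C = (7, 19)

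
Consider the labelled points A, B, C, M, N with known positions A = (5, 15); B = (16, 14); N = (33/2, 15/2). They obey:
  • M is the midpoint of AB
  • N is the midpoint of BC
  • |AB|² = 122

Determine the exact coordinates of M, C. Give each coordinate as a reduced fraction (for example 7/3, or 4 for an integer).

M = (21/2, 29/2)
C = (17, 1)

1. M_x = 21/2  [2·M = A+B = (5, 15)+(16, 14)]
2. M_y = 29/2  [2·M = A+B = (5, 15)+(16, 14)]
   so M = (21/2, 29/2)
3. C_x = 17  [C = 2·N−B = 2·(33/2, 15/2)−(16, 14)]
4. C_y = 1  [C = 2·N−B = 2·(33/2, 15/2)−(16, 14)]
   so C = (17, 1)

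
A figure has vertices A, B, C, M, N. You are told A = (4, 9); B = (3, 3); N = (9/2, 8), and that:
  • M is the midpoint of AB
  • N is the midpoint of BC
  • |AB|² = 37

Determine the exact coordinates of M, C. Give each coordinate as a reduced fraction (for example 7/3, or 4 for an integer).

M = (7/2, 6)
C = (6, 13)

1. M_x = 7/2  [2·M = A+B = (4, 9)+(3, 3)]
2. M_y = 6  [2·M = A+B = (4, 9)+(3, 3)]
   so M = (7/2, 6)
3. C_x = 6  [C = 2·N−B = 2·(9/2, 8)−(3, 3)]
4. C_y = 13  [C = 2·N−B = 2·(9/2, 8)−(3, 3)]
   so C = (6, 13)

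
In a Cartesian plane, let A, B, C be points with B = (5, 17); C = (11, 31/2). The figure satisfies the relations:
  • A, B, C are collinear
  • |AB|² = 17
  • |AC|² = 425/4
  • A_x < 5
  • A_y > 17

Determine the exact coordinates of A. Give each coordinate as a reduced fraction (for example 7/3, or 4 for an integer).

A = (1, 18)

1. A_x = 1  [[A, B, C are collinear ⇒ 3/2x+6y-219/2=0] ∩ [|A−(5, 17)|²=17]]
2. A_y = 18  [[A, B, C are collinear ⇒ 3/2x+6y-219/2=0] ∩ [|A−(5, 17)|²=17]]
   so A = (1, 18)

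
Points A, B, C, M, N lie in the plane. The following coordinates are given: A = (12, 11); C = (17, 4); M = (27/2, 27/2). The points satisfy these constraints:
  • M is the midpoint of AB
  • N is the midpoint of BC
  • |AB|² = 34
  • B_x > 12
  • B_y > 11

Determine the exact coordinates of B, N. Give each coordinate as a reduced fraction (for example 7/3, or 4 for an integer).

B = (15, 16)
N = (16, 10)

1. B_x = 15  [B = 2·M−A = 2·(27/2, 27/2)−(12, 11)]
2. B_y = 16  [B = 2·M−A = 2·(27/2, 27/2)−(12, 11)]
   so B = (15, 16)
3. N_x = 16  [2·N = B+C = (15, 16)+(17, 4)]
4. N_y = 10  [2·N = B+C = (15, 16)+(17, 4)]
   so N = (16, 10)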